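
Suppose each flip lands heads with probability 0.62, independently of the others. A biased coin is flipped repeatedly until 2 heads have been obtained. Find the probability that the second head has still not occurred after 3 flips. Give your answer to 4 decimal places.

0.3235

Needing more than 3 flips ⇔ fewer than 2 successes in the first 3. With X ~ Binomial(3, 0.62), P(Y > 3) = P(X ≤ 1).
  k=0: C(3,0)·0.62^0·0.38^3 = 0.054872
  k=1: C(3,1)·0.62^1·0.38^2 = 0.268584
P(X ≤ 1) = 0.323456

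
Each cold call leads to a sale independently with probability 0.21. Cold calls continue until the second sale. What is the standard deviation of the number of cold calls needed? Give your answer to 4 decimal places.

5.9856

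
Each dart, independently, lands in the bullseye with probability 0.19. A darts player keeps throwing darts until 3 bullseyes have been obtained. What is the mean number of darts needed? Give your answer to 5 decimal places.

Y = total darts until the third success; negative binomial with r=3, p=0.19.
E[Y] = r / p = 3 / 0.19 = 15.7894737

15.78947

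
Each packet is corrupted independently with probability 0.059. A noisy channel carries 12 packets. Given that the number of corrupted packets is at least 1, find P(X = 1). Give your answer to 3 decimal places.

X ~ Binomial(12, 0.059). Want P(X=1 | X≥1) = P(X=1) / P(X≥1).
P(X=1) = C(12,1)·0.059^1·0.941^11 = 0.36268
P(X≥1) = 1 − 0.48203 = 0.51797
Ratio = 0.36268 / 0.51797 = 0.70019

0.700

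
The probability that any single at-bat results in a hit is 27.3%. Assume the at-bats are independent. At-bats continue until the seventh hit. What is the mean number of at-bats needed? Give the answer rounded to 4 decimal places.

Y = total at-bats until the seventh success; negative binomial with r=7, p=0.273.
E[Y] = r / p = 7 / 0.273 = 25.641026

25.6410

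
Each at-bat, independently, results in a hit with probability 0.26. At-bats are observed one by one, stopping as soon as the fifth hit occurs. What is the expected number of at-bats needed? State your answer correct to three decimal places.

19.231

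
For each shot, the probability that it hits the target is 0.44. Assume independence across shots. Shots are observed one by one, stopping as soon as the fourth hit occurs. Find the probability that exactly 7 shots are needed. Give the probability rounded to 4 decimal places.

Y = trial on which the fourth success occurs; negative binomial, r=4, p=0.44.
P(Y=7) = C(6,3) · p^4 · (1−p)^3
= 20 · 0.037481 · 0.17562 = 0.131645

0.1316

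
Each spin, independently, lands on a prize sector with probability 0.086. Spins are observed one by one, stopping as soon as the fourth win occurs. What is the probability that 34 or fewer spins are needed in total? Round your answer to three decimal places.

Finishing within 34 spins ⇔ at least 4 successes in the first 34. With X ~ Binomial(34, 0.086), P(Y ≤ 34) = 1 − P(X ≤ 3).
  k=0: C(34,0)·0.086^0·0.914^34 = 0.04701
  k=1: C(34,1)·0.086^1·0.914^33 = 0.15038
  k=2: C(34,2)·0.086^2·0.914^32 = 0.23347
  k=3: C(34,3)·0.086^3·0.914^31 = 0.23433
1 − 0.66519 = 0.33481

0.335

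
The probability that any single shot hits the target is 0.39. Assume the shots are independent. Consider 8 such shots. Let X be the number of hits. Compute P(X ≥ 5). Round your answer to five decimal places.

X ~ Binomial(8, 0.39); P(X ≥ 5) = Σ C(8,k) p^k (1−p)^(8−k) over k:
  k=5: C(8,5)·0.39^5·0.61^3 = 0.1146834
  k=6: C(8,6)·0.39^6·0.61^2 = 0.0366611
  k=7: C(8,7)·0.39^7·0.61^1 = 0.0066969
  k=8: C(8,8)·0.39^8·0.61^0 = 0.0005352
Total = 0.1585766

0.15858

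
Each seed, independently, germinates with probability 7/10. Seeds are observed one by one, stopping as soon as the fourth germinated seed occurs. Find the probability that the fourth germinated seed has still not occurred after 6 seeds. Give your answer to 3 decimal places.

Needing more than 6 seeds ⇔ fewer than 4 successes in the first 6. With X ~ Binomial(6, 0.70), P(Y > 6) = P(X ≤ 3).
  k=0: C(6,0)·0.70^0·0.30^6 = 0.00073
  k=1: C(6,1)·0.70^1·0.30^5 = 0.01021
  k=2: C(6,2)·0.70^2·0.30^4 = 0.05953
  k=3: C(6,3)·0.70^3·0.30^3 = 0.18522
P(X ≤ 3) = 0.25569

0.256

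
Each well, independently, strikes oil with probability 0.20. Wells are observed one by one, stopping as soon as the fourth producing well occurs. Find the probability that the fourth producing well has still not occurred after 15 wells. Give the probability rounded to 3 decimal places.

0.648

Needing more than 15 wells ⇔ fewer than 4 successes in the first 15. With X ~ Binomial(15, 0.20), P(Y > 15) = P(X ≤ 3).
  k=0: C(15,0)·0.20^0·0.80^15 = 0.03518
  k=1: C(15,1)·0.20^1·0.80^14 = 0.13194
  k=2: C(15,2)·0.20^2·0.80^13 = 0.23090
  k=3: C(15,3)·0.20^3·0.80^12 = 0.25014
P(X ≤ 3) = 0.64816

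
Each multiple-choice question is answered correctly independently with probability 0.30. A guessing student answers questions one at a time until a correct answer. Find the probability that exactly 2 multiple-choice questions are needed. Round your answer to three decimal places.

0.210

Geometric (trials to first success), p = 0.30.
P(Y = 2) = (1−p)^1 · p = 0.7 · 0.30 = 0.21000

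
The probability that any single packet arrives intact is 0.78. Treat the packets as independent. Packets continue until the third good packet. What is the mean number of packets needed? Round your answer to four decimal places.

3.8462

Y = total packets until the third success; negative binomial with r=3, p=0.78.
E[Y] = r / p = 3 / 0.78 = 3.846154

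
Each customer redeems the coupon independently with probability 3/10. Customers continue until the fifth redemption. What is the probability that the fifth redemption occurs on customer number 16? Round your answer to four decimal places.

Y = trial on which the fifth success occurs; negative binomial, r=5, p=0.30.
P(Y=16) = C(15,4) · p^5 · (1−p)^11
= 1365 · 0.00243 · 0.019773 = 0.065587

0.0656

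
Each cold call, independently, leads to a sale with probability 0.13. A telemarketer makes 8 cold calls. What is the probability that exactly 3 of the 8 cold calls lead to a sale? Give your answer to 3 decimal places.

0.061

X ~ Binomial(n=8, p=0.13).
P(X=3) = C(8,3) · p^3 · (1−p)^5
= 56 · 0.002197 · 0.49842 = 0.06132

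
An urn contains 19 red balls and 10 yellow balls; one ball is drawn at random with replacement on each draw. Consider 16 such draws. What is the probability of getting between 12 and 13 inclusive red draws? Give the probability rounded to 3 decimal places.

X ~ Binomial(16, 0.655172); P(12 ≤ X ≤ 13) = Σ C(16,k) p^k (1−p)^(16−k) over k:
  k=12: C(16,12)·0.655172^12·0.344828^4 = 0.16097
  k=13: C(16,13)·0.655172^13·0.344828^3 = 0.09411
Total = 0.25508

0.255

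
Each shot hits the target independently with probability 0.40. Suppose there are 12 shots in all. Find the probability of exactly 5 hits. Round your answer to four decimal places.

0.2270

X ~ Binomial(n=12, p=0.40).
P(X=5) = C(12,5) · p^5 · (1−p)^7
= 792 · 0.01024 · 0.027994 = 0.227030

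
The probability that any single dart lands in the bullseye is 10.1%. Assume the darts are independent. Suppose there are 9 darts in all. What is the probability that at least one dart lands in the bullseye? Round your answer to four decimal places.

0.6164

P(at least one) = 1 − P(none) = 1 − (1 − 0.101)^9
= 1 − 0.383563 = 0.616437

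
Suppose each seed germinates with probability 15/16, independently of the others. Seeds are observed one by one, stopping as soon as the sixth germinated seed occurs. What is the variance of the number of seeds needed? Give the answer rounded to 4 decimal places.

Y = total seeds until the sixth success; negative binomial with r=6, p=0.9375.
Var(Y) = r(1−p)/p² = 6·0.0625 / 0.9375² = 0.426667

0.4267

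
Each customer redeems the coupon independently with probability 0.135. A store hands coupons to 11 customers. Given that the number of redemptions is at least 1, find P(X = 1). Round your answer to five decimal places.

0.43687

X ~ Binomial(11, 0.135). Want P(X=1 | X≥1) = P(X=1) / P(X≥1).
P(X=1) = C(11,1)·0.135^1·0.865^10 = 0.3482471
P(X≥1) = 1 − 0.2028510 = 0.7971490
Ratio = 0.3482471 / 0.7971490 = 0.4368658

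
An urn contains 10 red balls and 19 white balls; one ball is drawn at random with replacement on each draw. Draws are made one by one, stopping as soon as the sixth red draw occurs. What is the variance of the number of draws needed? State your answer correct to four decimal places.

Y = total draws until the sixth success; negative binomial with r=6, p=0.344828.
Var(Y) = r(1−p)/p² = 6·0.655172 / 0.344828² = 33.060000

33.0600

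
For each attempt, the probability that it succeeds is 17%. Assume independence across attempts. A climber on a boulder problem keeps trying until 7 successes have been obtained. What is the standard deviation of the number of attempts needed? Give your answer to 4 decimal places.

14.1788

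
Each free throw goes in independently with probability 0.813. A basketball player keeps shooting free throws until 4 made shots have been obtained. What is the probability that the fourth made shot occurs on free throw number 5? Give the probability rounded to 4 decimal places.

0.3268

Y = trial on which the fourth success occurs; negative binomial, r=4, p=0.813.
P(Y=5) = C(4,3) · p^4 · (1−p)^1
= 4 · 0.43688 · 0.187 = 0.326786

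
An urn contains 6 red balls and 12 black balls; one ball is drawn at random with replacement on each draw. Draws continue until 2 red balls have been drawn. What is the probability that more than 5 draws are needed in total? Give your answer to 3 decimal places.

0.461

Needing more than 5 draws ⇔ fewer than 2 successes in the first 5. With X ~ Binomial(5, 0.333333), P(Y > 5) = P(X ≤ 1).
  k=0: C(5,0)·0.333333^0·0.666667^5 = 0.13169
  k=1: C(5,1)·0.333333^1·0.666667^4 = 0.32922
P(X ≤ 1) = 0.46091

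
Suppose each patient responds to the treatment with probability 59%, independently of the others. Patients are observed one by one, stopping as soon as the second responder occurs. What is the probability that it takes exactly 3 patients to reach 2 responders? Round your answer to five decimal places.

Y = trial on which the second success occurs; negative binomial, r=2, p=0.59.
P(Y=3) = C(2,1) · p^2 · (1−p)^1
= 2 · 0.3481 · 0.41 = 0.2854420

0.28544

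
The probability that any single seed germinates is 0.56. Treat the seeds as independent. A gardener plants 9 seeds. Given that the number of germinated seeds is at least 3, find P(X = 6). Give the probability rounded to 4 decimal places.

0.2308

X ~ Binomial(9, 0.56). Want P(X=6 | X≥3) = P(X=6) / P(X≥3).
P(X=6) = C(9,6)·0.56^6·0.44^3 = 0.220681
P(X≥3) = 1 − 0.000618 − 0.007080 − 0.036045 = 0.956256
Ratio = 0.220681 / 0.956256 = 0.230776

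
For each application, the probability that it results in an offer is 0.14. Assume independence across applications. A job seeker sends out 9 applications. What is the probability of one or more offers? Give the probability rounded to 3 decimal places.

P(at least one) = 1 − P(none) = 1 − (1 − 0.14)^9
= 1 − 0.25733 = 0.74267

0.743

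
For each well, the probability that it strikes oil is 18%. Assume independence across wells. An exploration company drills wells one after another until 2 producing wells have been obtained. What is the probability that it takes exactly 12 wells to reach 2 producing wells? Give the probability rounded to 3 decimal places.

0.049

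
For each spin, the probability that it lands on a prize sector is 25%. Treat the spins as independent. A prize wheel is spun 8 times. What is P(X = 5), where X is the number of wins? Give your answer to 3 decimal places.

0.023

X ~ Binomial(n=8, p=0.25).
P(X=5) = C(8,5) · p^5 · (1−p)^3
= 56 · 0.00097656 · 0.42188 = 0.02307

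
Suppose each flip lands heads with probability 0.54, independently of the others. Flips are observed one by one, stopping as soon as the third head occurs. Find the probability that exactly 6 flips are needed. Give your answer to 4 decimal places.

0.1533

Y = trial on which the third success occurs; negative binomial, r=3, p=0.54.
P(Y=6) = C(5,2) · p^3 · (1−p)^3
= 10 · 0.15746 · 0.097336 = 0.153269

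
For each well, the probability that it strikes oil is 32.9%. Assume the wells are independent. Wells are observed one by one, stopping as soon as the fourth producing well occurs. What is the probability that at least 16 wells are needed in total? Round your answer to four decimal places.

0.2195

Needing more than 15 wells ⇔ fewer than 4 successes in the first 15. With X ~ Binomial(15, 0.329), P(Y > 15) = P(X ≤ 3).
  k=0: C(15,0)·0.329^0·0.671^15 = 0.002517
  k=1: C(15,1)·0.329^1·0.671^14 = 0.018510
  k=2: C(15,2)·0.329^2·0.671^13 = 0.063529
  k=3: C(15,3)·0.329^3·0.671^12 = 0.134980
P(X ≤ 3) = 0.219536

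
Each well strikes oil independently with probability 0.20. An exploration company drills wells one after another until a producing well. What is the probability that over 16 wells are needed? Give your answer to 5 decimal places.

Y = number of wells to the first success; geometric, p = 0.20.
P(Y > 16) = P(first 16 all fail) = (1−p)^16 = 0.0281475

0.02815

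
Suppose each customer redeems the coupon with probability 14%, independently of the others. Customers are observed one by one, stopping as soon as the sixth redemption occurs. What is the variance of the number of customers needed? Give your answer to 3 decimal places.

Y = total customers until the sixth success; negative binomial with r=6, p=0.14.
Var(Y) = r(1−p)/p² = 6·0.86 / 0.14² = 263.26531

263.265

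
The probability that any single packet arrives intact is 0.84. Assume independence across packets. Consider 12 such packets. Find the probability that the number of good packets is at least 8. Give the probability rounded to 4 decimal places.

0.9690

X ~ Binomial(12, 0.84); P(X ≥ 8) = Σ C(12,k) p^k (1−p)^(12−k) over k:
  k=8: C(12,8)·0.84^8·0.16^4 = 0.080412
  k=9: C(12,9)·0.84^9·0.16^3 = 0.187627
  k=10: C(12,10)·0.84^10·0.16^2 = 0.295513
  k=11: C(12,11)·0.84^11·0.16^1 = 0.282081
  k=12: C(12,12)·0.84^12·0.16^0 = 0.123410
Total = 0.969043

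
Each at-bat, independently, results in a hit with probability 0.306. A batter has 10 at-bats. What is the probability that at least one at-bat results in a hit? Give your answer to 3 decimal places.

P(at least one) = 1 − P(none) = 1 − (1 − 0.306)^10
= 1 − 0.02592 = 0.97408

0.974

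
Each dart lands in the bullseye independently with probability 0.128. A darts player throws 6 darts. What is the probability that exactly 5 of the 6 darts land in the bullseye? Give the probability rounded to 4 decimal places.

X ~ Binomial(n=6, p=0.128).
P(X=5) = C(6,5) · p^5 · (1−p)^1
= 6 · 3.436e-05 · 0.872 = 0.000180

0.0002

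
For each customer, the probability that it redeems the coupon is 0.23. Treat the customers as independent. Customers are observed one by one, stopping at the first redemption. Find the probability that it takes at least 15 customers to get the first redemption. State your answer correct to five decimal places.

0.02576

Y = number of customers to the first success; geometric, p = 0.23.
P(Y > 14) = P(first 14 all fail) = (1−p)^14 = 0.0257555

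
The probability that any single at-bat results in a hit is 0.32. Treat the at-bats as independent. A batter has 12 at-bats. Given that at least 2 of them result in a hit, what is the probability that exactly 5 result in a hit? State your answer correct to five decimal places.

X ~ Binomial(12, 0.32). Want P(X=5 | X≥2) = P(X=5) / P(X≥2).
P(X=5) = C(12,5)·0.32^5·0.68^7 = 0.1786642
P(X≥2) = 1 − 0.0097748 − 0.0551988 = 0.9350265
Ratio = 0.1786642 / 0.9350265 = 0.1910793

0.19108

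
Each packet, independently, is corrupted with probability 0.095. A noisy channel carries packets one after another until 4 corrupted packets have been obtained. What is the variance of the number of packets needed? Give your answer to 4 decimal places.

Y = total packets until the fourth success; negative binomial with r=4, p=0.095.
Var(Y) = r(1−p)/p² = 4·0.905 / 0.095² = 401.108033

401.1080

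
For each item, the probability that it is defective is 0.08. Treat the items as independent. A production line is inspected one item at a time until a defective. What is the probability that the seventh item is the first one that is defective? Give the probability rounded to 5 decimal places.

0.04851

Geometric (trials to first success), p = 0.08.
P(Y = 7) = (1−p)^6 · p = 0.60636 · 0.08 = 0.0485084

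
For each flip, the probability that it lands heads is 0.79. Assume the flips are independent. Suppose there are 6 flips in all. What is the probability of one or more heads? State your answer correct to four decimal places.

0.9999

P(at least one) = 1 − P(none) = 1 − (1 − 0.79)^6
= 1 − 0.000086 = 0.999914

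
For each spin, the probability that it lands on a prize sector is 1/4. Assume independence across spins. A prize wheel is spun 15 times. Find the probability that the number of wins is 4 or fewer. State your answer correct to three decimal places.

0.686

X ~ Binomial(15, 0.25); P(X ≤ 4) = Σ C(15,k) p^k (1−p)^(15−k) over k:
  k=0: C(15,0)·0.25^0·0.75^15 = 0.01336
  k=1: C(15,1)·0.25^1·0.75^14 = 0.06682
  k=2: C(15,2)·0.25^2·0.75^13 = 0.15591
  k=3: C(15,3)·0.25^3·0.75^12 = 0.22520
  k=4: C(15,4)·0.25^4·0.75^11 = 0.22520
Total = 0.68649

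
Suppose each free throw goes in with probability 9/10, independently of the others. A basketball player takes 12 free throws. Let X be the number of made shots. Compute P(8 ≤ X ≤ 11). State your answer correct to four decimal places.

X ~ Binomial(12, 0.90); P(8 ≤ X ≤ 11) = Σ C(12,k) p^k (1−p)^(12−k) over k:
  k=8: C(12,8)·0.90^8·0.10^4 = 0.021308
  k=9: C(12,9)·0.90^9·0.10^3 = 0.085233
  k=10: C(12,10)·0.90^10·0.10^2 = 0.230128
  k=11: C(12,11)·0.90^11·0.10^1 = 0.376573
Total = 0.713241

0.7132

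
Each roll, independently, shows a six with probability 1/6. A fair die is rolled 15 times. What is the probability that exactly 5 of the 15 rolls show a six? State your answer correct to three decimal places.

X ~ Binomial(n=15, p=0.166667).
P(X=5) = C(15,5) · p^5 · (1−p)^10
= 3003 · 0.0001286 · 0.16151 = 0.06237

0.062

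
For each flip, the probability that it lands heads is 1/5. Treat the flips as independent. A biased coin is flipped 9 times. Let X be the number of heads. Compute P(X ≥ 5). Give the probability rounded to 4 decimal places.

0.0196

X ~ Binomial(9, 0.20); P(X ≥ 5) = Σ C(9,k) p^k (1−p)^(9−k) over k:
  k=5: C(9,5)·0.20^5·0.80^4 = 0.016515
  k=6: C(9,6)·0.20^6·0.80^3 = 0.002753
  k=7: C(9,7)·0.20^7·0.80^2 = 0.000295
  k=8: C(9,8)·0.20^8·0.80^1 = 0.000018
  k=9: C(9,9)·0.20^9·0.80^0 = 0.000001
Total = 0.019581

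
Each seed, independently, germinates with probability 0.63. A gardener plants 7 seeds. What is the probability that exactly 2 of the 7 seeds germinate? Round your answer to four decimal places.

X ~ Binomial(n=7, p=0.63).
P(X=2) = C(7,2) · p^2 · (1−p)^5
= 21 · 0.3969 · 0.0069344 = 0.057797

0.0578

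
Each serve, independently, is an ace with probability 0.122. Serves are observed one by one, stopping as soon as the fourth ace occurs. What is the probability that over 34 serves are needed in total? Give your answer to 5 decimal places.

Needing more than 34 serves ⇔ fewer than 4 successes in the first 34. With X ~ Binomial(34, 0.122), P(Y > 34) = P(X ≤ 3).
  k=0: C(34,0)·0.122^0·0.878^34 = 0.0119898
  k=1: C(34,1)·0.122^1·0.878^33 = 0.0566445
  k=2: C(34,2)·0.122^2·0.878^32 = 0.1298695
  k=3: C(34,3)·0.122^3·0.878^31 = 0.1924869
P(X ≤ 3) = 0.3909907

0.39099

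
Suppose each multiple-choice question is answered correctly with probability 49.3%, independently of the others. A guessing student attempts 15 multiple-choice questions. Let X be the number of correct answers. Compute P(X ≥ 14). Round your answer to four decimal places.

X ~ Binomial(15, 0.493); P(X ≥ 14) = Σ C(15,k) p^k (1−p)^(15−k) over k:
  k=14: C(15,14)·0.493^14·0.507^1 = 0.000381
  k=15: C(15,15)·0.493^15·0.507^0 = 0.000025
Total = 0.000406

0.0004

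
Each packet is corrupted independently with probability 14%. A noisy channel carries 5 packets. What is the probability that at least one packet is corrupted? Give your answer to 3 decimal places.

P(at least one) = 1 − P(none) = 1 − (1 − 0.14)^5
= 1 − 0.47043 = 0.52957

0.530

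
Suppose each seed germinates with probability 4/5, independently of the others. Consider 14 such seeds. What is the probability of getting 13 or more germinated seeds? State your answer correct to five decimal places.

X ~ Binomial(14, 0.80); P(X ≥ 13) = Σ C(14,k) p^k (1−p)^(14−k) over k:
  k=13: C(14,13)·0.80^13·0.20^1 = 0.1539316
  k=14: C(14,14)·0.80^14·0.20^0 = 0.0439805
Total = 0.1979121

0.19791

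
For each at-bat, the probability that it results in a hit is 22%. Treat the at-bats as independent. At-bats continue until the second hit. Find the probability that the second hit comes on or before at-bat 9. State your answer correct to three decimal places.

Finishing within 9 at-bats ⇔ at least 2 successes in the first 9. With X ~ Binomial(9, 0.22), P(Y ≤ 9) = 1 − P(X ≤ 1).
  k=0: C(9,0)·0.22^0·0.78^9 = 0.10687
  k=1: C(9,1)·0.22^1·0.78^8 = 0.27128
1 − 0.37815 = 0.62185

0.622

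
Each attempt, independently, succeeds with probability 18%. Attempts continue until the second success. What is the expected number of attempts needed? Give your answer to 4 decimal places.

Y = total attempts until the second success; negative binomial with r=2, p=0.18.
E[Y] = r / p = 2 / 0.18 = 11.111111

11.1111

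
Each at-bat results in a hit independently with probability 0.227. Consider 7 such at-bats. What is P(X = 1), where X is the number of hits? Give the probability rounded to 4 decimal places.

0.3390

X ~ Binomial(n=7, p=0.227).
P(X=1) = C(7,1) · p^1 · (1−p)^6
= 7 · 0.227 · 0.21334 = 0.339001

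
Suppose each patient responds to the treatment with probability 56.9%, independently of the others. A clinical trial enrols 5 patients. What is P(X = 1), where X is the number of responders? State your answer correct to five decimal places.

X ~ Binomial(n=5, p=0.569).
P(X=1) = C(5,1) · p^1 · (1−p)^4
= 5 · 0.569 · 0.034507 = 0.0981728

0.09817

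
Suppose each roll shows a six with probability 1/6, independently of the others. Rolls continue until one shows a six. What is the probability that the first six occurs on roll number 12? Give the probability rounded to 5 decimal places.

Geometric (trials to first success), p = 0.166667.
P(Y = 12) = (1−p)^11 · p = 0.13459 · 0.166667 = 0.0224313

0.02243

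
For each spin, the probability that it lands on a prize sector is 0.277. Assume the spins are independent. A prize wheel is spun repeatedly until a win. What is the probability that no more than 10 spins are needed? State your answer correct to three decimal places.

0.961

Y = number of spins to the first success; geometric, p = 0.277.
P(Y ≤ 10) = 1 − (1−p)^10 = 1 − 0.03903 = 0.96097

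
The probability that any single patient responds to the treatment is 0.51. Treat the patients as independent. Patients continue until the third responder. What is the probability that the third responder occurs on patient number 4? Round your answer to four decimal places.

0.1950

Y = trial on which the third success occurs; negative binomial, r=3, p=0.51.
P(Y=4) = C(3,2) · p^3 · (1−p)^1
= 3 · 0.13265 · 0.49 = 0.194997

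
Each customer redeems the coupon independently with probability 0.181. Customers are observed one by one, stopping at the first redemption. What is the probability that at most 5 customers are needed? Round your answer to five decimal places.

0.63152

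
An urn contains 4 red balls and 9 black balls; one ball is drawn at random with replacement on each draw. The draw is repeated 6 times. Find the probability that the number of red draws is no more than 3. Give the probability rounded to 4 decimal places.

X ~ Binomial(6, 0.307692); P(X ≤ 3) = Σ C(6,k) p^k (1−p)^(6−k) over k:
  k=0: C(6,0)·0.307692^0·0.692308^6 = 0.110102
  k=1: C(6,1)·0.307692^1·0.692308^5 = 0.293605
  k=2: C(6,2)·0.307692^2·0.692308^4 = 0.326228
  k=3: C(6,3)·0.307692^3·0.692308^3 = 0.193320
Total = 0.923255

0.9233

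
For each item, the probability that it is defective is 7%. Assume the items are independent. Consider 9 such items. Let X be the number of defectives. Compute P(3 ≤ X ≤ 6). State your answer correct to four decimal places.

0.0209

X ~ Binomial(9, 0.07); P(3 ≤ X ≤ 6) = Σ C(9,k) p^k (1−p)^(9−k) over k:
  k=3: C(9,3)·0.07^3·0.93^6 = 0.018641
  k=4: C(9,4)·0.07^4·0.93^5 = 0.002105
  k=5: C(9,5)·0.07^5·0.93^4 = 0.000158
  k=6: C(9,6)·0.07^6·0.93^3 = 0.000008
Total = 0.020912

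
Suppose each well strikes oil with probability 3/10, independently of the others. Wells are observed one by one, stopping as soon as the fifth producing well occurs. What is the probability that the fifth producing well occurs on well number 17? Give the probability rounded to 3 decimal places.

0.061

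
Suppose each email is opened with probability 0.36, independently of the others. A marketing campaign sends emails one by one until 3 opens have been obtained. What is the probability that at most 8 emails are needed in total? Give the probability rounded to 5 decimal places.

0.59582

Finishing within 8 emails ⇔ at least 3 successes in the first 8. With X ~ Binomial(8, 0.36), P(Y ≤ 8) = 1 − P(X ≤ 2).
  k=0: C(8,0)·0.36^0·0.64^8 = 0.0281475
  k=1: C(8,1)·0.36^1·0.64^7 = 0.1266637
  k=2: C(8,2)·0.36^2·0.64^6 = 0.2493692
1 − 0.4041805 = 0.5958195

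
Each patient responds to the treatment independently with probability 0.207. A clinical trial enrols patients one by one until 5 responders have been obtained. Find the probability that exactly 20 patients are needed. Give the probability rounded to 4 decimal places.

Y = trial on which the fifth success occurs; negative binomial, r=5, p=0.207.
P(Y=20) = C(19,4) · p^5 · (1−p)^15
= 3876 · 0.00038006 · 0.030839 = 0.045429

0.0454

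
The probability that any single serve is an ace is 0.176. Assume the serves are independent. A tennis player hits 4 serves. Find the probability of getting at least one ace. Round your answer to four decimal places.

0.5390

P(at least one) = 1 − P(none) = 1 − (1 − 0.176)^4
= 1 − 0.461008 = 0.538992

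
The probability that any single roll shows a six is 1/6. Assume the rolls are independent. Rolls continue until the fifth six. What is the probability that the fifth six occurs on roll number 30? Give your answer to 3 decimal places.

0.032

Y = trial on which the fifth success occurs; negative binomial, r=5, p=0.166667.
P(Y=30) = C(29,4) · p^5 · (1−p)^25
= 23751 · 0.0001286 · 0.010483 = 0.03202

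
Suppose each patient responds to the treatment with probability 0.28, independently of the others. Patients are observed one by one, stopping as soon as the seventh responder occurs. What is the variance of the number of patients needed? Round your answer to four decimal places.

Y = total patients until the seventh success; negative binomial with r=7, p=0.28.
Var(Y) = r(1−p)/p² = 7·0.72 / 0.28² = 64.285714

64.2857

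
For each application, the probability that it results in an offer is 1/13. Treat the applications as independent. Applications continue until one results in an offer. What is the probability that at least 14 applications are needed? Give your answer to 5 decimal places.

0.35326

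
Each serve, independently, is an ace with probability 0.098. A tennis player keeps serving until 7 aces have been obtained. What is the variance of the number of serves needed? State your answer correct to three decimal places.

657.434

Y = total serves until the seventh success; negative binomial with r=7, p=0.098.
Var(Y) = r(1−p)/p² = 7·0.902 / 0.098² = 657.43440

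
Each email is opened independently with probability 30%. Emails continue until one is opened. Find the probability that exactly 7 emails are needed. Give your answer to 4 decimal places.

0.0353

Geometric (trials to first success), p = 0.30.
P(Y = 7) = (1−p)^6 · p = 0.11765 · 0.30 = 0.035295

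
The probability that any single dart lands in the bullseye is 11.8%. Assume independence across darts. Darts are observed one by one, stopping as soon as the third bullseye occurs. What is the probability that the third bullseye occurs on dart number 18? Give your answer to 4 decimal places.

0.0340

Y = trial on which the third success occurs; negative binomial, r=3, p=0.118.
P(Y=18) = C(17,2) · p^3 · (1−p)^15
= 136 · 0.001643 · 0.15206 = 0.033979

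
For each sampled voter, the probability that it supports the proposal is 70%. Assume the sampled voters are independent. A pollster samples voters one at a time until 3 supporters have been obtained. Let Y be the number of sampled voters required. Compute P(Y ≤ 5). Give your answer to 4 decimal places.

0.8369

Finishing within 5 sampled voters ⇔ at least 3 successes in the first 5. With X ~ Binomial(5, 0.70), P(Y ≤ 5) = 1 − P(X ≤ 2).
  k=0: C(5,0)·0.70^0·0.30^5 = 0.002430
  k=1: C(5,1)·0.70^1·0.30^4 = 0.028350
  k=2: C(5,2)·0.70^2·0.30^3 = 0.132300
1 − 0.163080 = 0.836920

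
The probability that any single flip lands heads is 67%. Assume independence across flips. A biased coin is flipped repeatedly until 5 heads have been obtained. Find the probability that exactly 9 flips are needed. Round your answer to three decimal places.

0.112

Y = trial on which the fifth success occurs; negative binomial, r=5, p=0.67.
P(Y=9) = C(8,4) · p^5 · (1−p)^4
= 70 · 0.13501 · 0.011859 = 0.11208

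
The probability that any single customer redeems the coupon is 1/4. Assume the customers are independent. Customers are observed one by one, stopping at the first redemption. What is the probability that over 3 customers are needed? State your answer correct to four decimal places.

0.4219

Y = number of customers to the first success; geometric, p = 0.25.
P(Y > 3) = P(first 3 all fail) = (1−p)^3 = 0.421875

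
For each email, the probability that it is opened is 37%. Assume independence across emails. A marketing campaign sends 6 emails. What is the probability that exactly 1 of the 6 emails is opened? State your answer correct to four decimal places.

X ~ Binomial(n=6, p=0.37).
P(X=1) = C(6,1) · p^1 · (1−p)^5
= 6 · 0.37 · 0.099244 = 0.220321

0.2203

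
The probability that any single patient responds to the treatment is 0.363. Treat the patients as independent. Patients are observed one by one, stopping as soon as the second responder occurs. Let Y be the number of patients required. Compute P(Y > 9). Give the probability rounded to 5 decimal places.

0.10583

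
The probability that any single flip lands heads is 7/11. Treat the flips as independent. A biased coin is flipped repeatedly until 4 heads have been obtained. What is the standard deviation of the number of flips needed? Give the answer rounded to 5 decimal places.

Y = total flips until the fourth success; negative binomial with r=4, p=0.636364.
SD(Y) = √[r(1−p)/p²] = √(3.5918367) = 1.8952142

1.89521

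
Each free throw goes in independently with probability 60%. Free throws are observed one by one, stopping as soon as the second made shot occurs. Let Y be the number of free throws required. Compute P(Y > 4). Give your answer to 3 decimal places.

0.179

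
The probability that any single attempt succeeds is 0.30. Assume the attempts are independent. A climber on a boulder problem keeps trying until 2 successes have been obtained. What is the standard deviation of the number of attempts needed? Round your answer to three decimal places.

3.944

Y = total attempts until the second success; negative binomial with r=2, p=0.30.
SD(Y) = √[r(1−p)/p²] = √(15.55556) = 3.94405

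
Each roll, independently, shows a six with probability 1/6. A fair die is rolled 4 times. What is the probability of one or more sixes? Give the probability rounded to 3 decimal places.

0.518

P(at least one) = 1 − P(none) = 1 − (1 − 0.166667)^4
= 1 − 0.48225 = 0.51775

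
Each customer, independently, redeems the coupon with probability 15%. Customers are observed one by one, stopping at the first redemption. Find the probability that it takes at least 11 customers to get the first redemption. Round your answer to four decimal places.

Y = number of customers to the first success; geometric, p = 0.15.
P(Y > 10) = P(first 10 all fail) = (1−p)^10 = 0.196874

0.1969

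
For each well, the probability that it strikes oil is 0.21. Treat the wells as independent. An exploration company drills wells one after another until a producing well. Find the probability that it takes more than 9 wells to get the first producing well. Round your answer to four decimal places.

Y = number of wells to the first success; geometric, p = 0.21.
P(Y > 9) = P(first 9 all fail) = (1−p)^9 = 0.119852

0.1199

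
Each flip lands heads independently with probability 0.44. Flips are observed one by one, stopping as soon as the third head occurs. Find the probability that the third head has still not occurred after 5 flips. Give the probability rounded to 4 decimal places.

Needing more than 5 flips ⇔ fewer than 3 successes in the first 5. With X ~ Binomial(5, 0.44), P(Y > 5) = P(X ≤ 2).
  k=0: C(5,0)·0.44^0·0.56^5 = 0.055073
  k=1: C(5,1)·0.44^1·0.56^4 = 0.216359
  k=2: C(5,2)·0.44^2·0.56^3 = 0.339993
P(X ≤ 2) = 0.611425

0.6114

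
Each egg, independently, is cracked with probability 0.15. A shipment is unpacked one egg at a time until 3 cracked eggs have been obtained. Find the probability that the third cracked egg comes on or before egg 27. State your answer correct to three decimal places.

Finishing within 27 eggs ⇔ at least 3 successes in the first 27. With X ~ Binomial(27, 0.15), P(Y ≤ 27) = 1 − P(X ≤ 2).
  k=0: C(27,0)·0.15^0·0.85^27 = 0.01243
  k=1: C(27,1)·0.15^1·0.85^26 = 0.05920
  k=2: C(27,2)·0.15^2·0.85^25 = 0.13582
1 − 0.20745 = 0.79255

0.793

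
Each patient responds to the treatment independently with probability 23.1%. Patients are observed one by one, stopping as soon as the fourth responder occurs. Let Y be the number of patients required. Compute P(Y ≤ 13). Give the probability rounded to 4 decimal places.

Finishing within 13 patients ⇔ at least 4 successes in the first 13. With X ~ Binomial(13, 0.231), P(Y ≤ 13) = 1 − P(X ≤ 3).
  k=0: C(13,0)·0.231^0·0.769^13 = 0.032888
  k=1: C(13,1)·0.231^1·0.769^12 = 0.128431
  k=2: C(13,2)·0.231^2·0.769^11 = 0.231477
  k=3: C(13,3)·0.231^3·0.769^10 = 0.254956
1 − 0.647753 = 0.352247

0.3522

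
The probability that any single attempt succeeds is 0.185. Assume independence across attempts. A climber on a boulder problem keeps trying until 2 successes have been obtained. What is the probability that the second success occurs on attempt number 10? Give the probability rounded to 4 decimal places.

0.0600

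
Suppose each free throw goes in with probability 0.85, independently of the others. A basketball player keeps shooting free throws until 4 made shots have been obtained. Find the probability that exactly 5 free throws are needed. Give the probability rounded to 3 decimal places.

Y = trial on which the fourth success occurs; negative binomial, r=4, p=0.85.
P(Y=5) = C(4,3) · p^4 · (1−p)^1
= 4 · 0.52201 · 0.15 = 0.31320

0.313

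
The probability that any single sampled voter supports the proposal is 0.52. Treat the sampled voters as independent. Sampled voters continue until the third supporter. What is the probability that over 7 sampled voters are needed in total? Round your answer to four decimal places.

0.1951

Needing more than 7 sampled voters ⇔ fewer than 3 successes in the first 7. With X ~ Binomial(7, 0.52), P(Y > 7) = P(X ≤ 2).
  k=0: C(7,0)·0.52^0·0.48^7 = 0.005871
  k=1: C(7,1)·0.52^1·0.48^6 = 0.044519
  k=2: C(7,2)·0.52^2·0.48^5 = 0.144688
P(X ≤ 2) = 0.195078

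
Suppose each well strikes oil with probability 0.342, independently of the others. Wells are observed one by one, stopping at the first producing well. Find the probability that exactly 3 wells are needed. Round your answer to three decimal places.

0.148

Geometric (trials to first success), p = 0.342.
P(Y = 3) = (1−p)^2 · p = 0.43296 · 0.342 = 0.14807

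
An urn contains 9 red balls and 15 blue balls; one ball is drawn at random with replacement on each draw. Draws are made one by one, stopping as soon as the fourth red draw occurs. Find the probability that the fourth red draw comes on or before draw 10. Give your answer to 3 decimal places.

0.553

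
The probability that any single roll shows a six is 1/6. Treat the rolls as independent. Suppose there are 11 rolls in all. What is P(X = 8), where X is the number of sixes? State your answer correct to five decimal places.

0.00006

X ~ Binomial(n=11, p=0.166667).
P(X=8) = C(11,8) · p^8 · (1−p)^3
= 165 · 5.9537e-07 · 0.5787 = 0.0000568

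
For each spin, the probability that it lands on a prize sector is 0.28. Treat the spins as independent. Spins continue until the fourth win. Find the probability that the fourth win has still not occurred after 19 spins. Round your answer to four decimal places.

0.1776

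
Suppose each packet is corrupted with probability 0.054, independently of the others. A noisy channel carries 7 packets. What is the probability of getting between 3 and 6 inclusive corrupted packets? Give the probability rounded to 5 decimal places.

0.00467

X ~ Binomial(7, 0.054); P(3 ≤ X ≤ 6) = Σ C(7,k) p^k (1−p)^(7−k) over k:
  k=3: C(7,3)·0.054^3·0.946^4 = 0.0044138
  k=4: C(7,4)·0.054^4·0.946^3 = 0.0002520
  k=5: C(7,5)·0.054^5·0.946^2 = 0.0000086
  k=6: C(7,6)·0.054^6·0.946^1 = 0.0000002
Total = 0.0046746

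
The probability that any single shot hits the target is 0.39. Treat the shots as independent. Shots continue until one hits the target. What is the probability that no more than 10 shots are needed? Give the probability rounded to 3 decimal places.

0.993

Y = number of shots to the first success; geometric, p = 0.39.
P(Y ≤ 10) = 1 − (1−p)^10 = 1 − 0.00713 = 0.99287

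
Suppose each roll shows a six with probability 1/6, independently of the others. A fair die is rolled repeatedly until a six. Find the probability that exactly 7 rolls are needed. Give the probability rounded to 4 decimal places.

Geometric (trials to first success), p = 0.166667.
P(Y = 7) = (1−p)^6 · p = 0.3349 · 0.166667 = 0.055816

0.0558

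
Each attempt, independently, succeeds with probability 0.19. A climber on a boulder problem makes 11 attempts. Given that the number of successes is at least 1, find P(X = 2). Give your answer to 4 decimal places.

X ~ Binomial(11, 0.19). Want P(X=2 | X≥1) = P(X=2) / P(X≥1).
P(X=2) = C(11,2)·0.19^2·0.81^9 = 0.298013
P(X≥1) = 1 − 0.098477 = 0.901523
Ratio = 0.298013 / 0.901523 = 0.330566

0.3306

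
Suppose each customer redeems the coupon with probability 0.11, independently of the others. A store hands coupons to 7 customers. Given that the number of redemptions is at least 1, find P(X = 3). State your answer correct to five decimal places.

0.05241

X ~ Binomial(7, 0.11). Want P(X=3 | X≥1) = P(X=3) / P(X≥1).
P(X=3) = C(7,3)·0.11^3·0.89^4 = 0.0292285
P(X≥1) = 1 − 0.4423133 = 0.5576867
Ratio = 0.0292285 / 0.5576867 = 0.0524102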